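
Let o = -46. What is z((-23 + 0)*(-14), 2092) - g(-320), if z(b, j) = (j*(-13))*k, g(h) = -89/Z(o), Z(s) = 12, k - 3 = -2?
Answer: -326263/12 ≈ -27189.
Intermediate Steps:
k = 1 (k = 3 - 2 = 1)
g(h) = -89/12
z(b, j) = -13*j (z(b, j) = (j*(-13))*1 = -13*j*1 = -13*j)
z((-23 + 0)*(-14), 2092) - g(-320) = -13*2092 - 1*(-89/12) = -27196 + 89/12 = -326263/12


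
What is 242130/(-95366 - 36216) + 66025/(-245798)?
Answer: -34101385645/16171296218 ≈ -2.1088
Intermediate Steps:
242130/(-95366 - 36216) + 66025/(-245798) = 242130/(-131582) + 66025*(-1/245798) = 242130*(-1/131582) - 66025/245798 = -121065/65791 - 66025/245798 = -34101385645/16171296218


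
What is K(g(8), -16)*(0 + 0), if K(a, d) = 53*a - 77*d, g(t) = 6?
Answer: 0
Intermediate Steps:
K(a, d) = -77*d + 53*a
K(g(8), -16)*(0 + 0) = (-77*(-16) + 53*6)*(0 + 0) = (1232 + 318)*0 = 1550*0 = 0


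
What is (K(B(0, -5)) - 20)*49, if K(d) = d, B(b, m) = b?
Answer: -980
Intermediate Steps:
(K(B(0, -5)) - 20)*49 = (0 - 20)*49 = -20*49 = -980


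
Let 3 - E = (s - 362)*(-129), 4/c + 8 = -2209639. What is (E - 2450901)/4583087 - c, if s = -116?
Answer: -5551852333972/10127004440289 ≈ -0.54822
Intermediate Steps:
c = -4/2209647 (c = 4/(-8 - 2209639) = 4/(-2209647) = 4*(-1/2209647) = -4/2209647 ≈ -1.8102e-6)
E = -61659 (E = 3 - (-116 - 362)*(-129) = 3 - (-478)*(-129) = 3 - 1*61662 = 3 - 61662 = -61659)
(E - 2450901)/4583087 - c = (-61659 - 2450901)/4583087 - 1*(-4/2209647) = -2512560*1/4583087 + 4/2209647 = -2512560/4583087 + 4/2209647 = -5551852333972/10127004440289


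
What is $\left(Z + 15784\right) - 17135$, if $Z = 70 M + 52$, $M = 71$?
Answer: $3671$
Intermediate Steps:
$Z = 5022$ ($Z = 70 \cdot 71 + 52 = 4970 + 52 = 5022$)
$\left(Z + 15784\right) - 17135 = \left(5022 + 15784\right) - 17135 = 20806 - 17135 = 3671$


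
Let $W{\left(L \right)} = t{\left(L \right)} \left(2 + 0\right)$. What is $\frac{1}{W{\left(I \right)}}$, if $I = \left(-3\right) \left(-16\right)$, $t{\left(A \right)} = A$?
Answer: $\frac{1}{96} \approx 0.010417$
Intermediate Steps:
$I = 48$
$W{\left(L \right)} = 2 L$ ($W{\left(L \right)} = L \left(2 + 0\right) = L 2 = 2 L$)
$\frac{1}{W{\left(I \right)}} = \frac{1}{2 \cdot 48} = \frac{1}{96}$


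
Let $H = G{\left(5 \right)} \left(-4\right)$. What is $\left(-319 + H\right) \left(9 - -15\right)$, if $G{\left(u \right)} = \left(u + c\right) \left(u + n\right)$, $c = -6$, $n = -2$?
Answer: $-7368$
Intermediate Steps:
$G{\left(u \right)} = \left(-6 + u\right) \left(-2 + u\right)$ ($G{\left(u \right)} = \left(u - 6\right) \left(u - 2\right) = \left(-6 + u\right) \left(-2 + u\right)$)
$H = 12$ ($H = \left(12 + 5^{2} - 40\right) \left(-4\right) = \left(12 + 25 - 40\right) \left(-4\right) = \left(-3\right) \left(-4\right) = 12$)
$\left(-319 + H\right) \left(9 - -15\right) = \left(-319 + 12\right) \left(9 - -15\right) = - 307 \left(9 + 15\right) = \left(-307\right) 24 = -7368$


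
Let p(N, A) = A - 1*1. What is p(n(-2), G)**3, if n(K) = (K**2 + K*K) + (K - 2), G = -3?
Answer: -64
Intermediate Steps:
n(K) = -2 + K + 2*K**2 (n(K) = (K**2 + K**2) + (-2 + K) = 2*K**2 + (-2 + K) = -2 + K + 2*K**2)
p(N, A) = -1 + A (p(N, A) = A - 1 = -1 + A)
p(n(-2), G)**3 = (-1 - 3)**3 = (-4)**3 = -64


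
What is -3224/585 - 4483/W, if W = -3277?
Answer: -610961/147465 ≈ -4.1431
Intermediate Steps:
-3224/585 - 4483/W = -3224/585 - 4483/(-3277) = -3224*1/585 - 4483*(-1/3277) = -248/45 + 4483/3277 = -610961/147465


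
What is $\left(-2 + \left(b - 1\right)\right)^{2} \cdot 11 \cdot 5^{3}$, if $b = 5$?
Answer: $5500$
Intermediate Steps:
$\left(-2 + \left(b - 1\right)\right)^{2} \cdot 11 \cdot 5^{3} = \left(-2 + \left(5 - 1\right)\right)^{2} \cdot 11 \cdot 5^{3} = \left(-2 + \left(5 - 1\right)\right)^{2} \cdot 11 \cdot 125 = \left(-2 + 4\right)^{2} \cdot 11 \cdot 125 = 2^{2} \cdot 11 \cdot 125 = 4 \cdot 11 \cdot 125 = 44 \cdot 125 = 5500$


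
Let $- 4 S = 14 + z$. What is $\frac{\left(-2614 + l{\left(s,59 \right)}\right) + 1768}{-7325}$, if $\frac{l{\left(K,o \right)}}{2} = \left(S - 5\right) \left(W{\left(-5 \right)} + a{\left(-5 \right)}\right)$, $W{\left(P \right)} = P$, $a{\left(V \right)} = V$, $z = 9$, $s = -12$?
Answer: $\frac{631}{7325} \approx 0.086143$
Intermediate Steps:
$S = - \frac{23}{4}$ ($S = - \frac{14 + 9}{4} = \left(- \frac{1}{4}\right) 23 = - \frac{23}{4} \approx -5.75$)
$l{\left(K,o \right)} = 215$ ($l{\left(K,o \right)} = 2 \left(- \frac{23}{4} - 5\right) \left(-5 - 5\right) = 2 \left(\left(- \frac{43}{4}\right) \left(-10\right)\right) = 2 \cdot \frac{215}{2} = 215$)
$\frac{\left(-2614 + l{\left(s,59 \right)}\right) + 1768}{-7325} = \frac{\left(-2614 + 215\right) + 1768}{-7325} = \left(-2399 + 1768\right) \left(- \frac{1}{7325}\right) = \left(-631\right) \left(- \frac{1}{7325}\right) = \frac{631}{7325}$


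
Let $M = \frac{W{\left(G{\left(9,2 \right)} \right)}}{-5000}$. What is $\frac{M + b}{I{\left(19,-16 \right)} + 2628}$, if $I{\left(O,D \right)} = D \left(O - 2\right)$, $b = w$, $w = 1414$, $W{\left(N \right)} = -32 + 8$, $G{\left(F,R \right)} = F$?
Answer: $\frac{883753}{1472500} \approx 0.60017$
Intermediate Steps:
$W{\left(N \right)} = -24$
$b = 1414$
$I{\left(O,D \right)} = D \left(-2 + O\right)$
$M = \frac{3}{625}$ ($M = - \frac{24}{-5000} = \left(-24\right) \left(- \frac{1}{5000}\right) = \frac{3}{625} \approx 0.0048$)
$\frac{M + b}{I{\left(19,-16 \right)} + 2628} = \frac{\frac{3}{625} + 1414}{- 16 \left(-2 + 19\right) + 2628} = \frac{883753}{625 \left(\left(-16\right) 17 + 2628\right)} = \frac{883753}{625 \left(-272 + 2628\right)} = \frac{883753}{625 \cdot 2356} = \frac{883753}{625} \cdot \frac{1}{2356} = \frac{883753}{1472500}$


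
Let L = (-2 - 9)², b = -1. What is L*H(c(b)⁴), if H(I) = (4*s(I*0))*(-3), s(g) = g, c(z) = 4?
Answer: 0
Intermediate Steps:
H(I) = 0 (H(I) = (4*(I*0))*(-3) = (4*0)*(-3) = 0*(-3) = 0)
L = 121 (L = (-11)² = 121)
L*H(c(b)⁴) = 121*0 = 0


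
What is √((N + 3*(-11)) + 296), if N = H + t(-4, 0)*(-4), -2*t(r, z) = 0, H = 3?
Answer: √266 ≈ 16.310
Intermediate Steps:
t(r, z) = 0 (t(r, z) = -½*0 = 0)
N = 3 (N = 3 + 0*(-4) = 3 + 0 = 3)
√((N + 3*(-11)) + 296) = √((3 + 3*(-11)) + 296) = √((3 - 33) + 296) = √(-30 + 296) = √266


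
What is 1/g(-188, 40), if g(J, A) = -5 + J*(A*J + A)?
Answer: 1/1406235 ≈ 7.1112e-7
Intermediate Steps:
g(J, A) = -5 + J*(A + A*J)
1/g(-188, 40) = 1/(-5 + 40*(-188) + 40*(-188)²) = 1/(-5 - 7520 + 40*35344) = 1/(-5 - 7520 + 1413760) = 1/1406235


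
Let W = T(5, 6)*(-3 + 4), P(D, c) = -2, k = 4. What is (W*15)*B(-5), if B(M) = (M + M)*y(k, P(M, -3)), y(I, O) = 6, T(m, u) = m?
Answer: -4500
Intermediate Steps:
B(M) = 12*M (B(M) = (M + M)*6 = (2*M)*6 = 12*M)
W = 5 (W = 5*(-3 + 4) = 5*1 = 5)
(W*15)*B(-5) = (5*15)*(12*(-5)) = 75*(-60) = -4500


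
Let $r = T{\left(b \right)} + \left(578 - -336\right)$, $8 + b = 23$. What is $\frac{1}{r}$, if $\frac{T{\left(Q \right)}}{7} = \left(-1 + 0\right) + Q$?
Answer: $\frac{1}{1012} \approx 0.00098814$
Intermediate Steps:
$b = 15$ ($b = -8 + 23 = 15$)
$T{\left(Q \right)} = -7 + 7 Q$ ($T{\left(Q \right)} = 7 \left(\left(-1 + 0\right) + Q\right) = 7 \left(-1 + Q\right) = -7 + 7 Q$)
$r = 1012$ ($r = \left(-7 + 7 \cdot 15\right) + \left(578 - -336\right) = \left(-7 + 105\right) + \left(578 + 336\right) = 98 + 914 = 1012$)
$\frac{1}{r} = \frac{1}{1012}$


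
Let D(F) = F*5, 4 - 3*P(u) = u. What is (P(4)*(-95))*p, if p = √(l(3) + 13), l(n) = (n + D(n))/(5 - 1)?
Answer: 0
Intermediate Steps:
P(u) = 4/3 - u/3
D(F) = 5*F
l(n) = 3*n/2 (l(n) = (n + 5*n)/(5 - 1) = (6*n)/4 = (6*n)*(¼) = 3*n/2)
p = √70/2 (p = √((3/2)*3 + 13) = √(9/2 + 13) = √(35/2) = √70/2 ≈ 4.1833)
(P(4)*(-95))*p = ((4/3 - ⅓*4)*(-95))*(√70/2) = ((4/3 - 4/3)*(-95))*(√70/2) = (0*(-95))*(√70/2) = 0*(√70/2) = 0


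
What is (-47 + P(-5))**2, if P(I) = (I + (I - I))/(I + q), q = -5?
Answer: 8649/4 ≈ 2162.3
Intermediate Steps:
P(I) = I/(-5 + I) (P(I) = (I + (I - I))/(I - 5) = (I + 0)/(-5 + I) = I/(-5 + I))
(-47 + P(-5))**2 = (-47 - 5/(-5 - 5))**2 = (-47 - 5/(-10))**2 = (-47 - 5*(-1/10))**2 = (-47 + 1/2)**2 = (-93/2)**2 = 8649/4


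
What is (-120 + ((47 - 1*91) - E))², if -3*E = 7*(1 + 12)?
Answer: 160801/9 ≈ 17867.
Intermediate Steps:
E = -91/3 (E = -7*(1 + 12)/3 = -7*13/3 = -⅓*91 = -91/3 ≈ -30.333)
(-120 + ((47 - 1*91) - E))² = (-120 + ((47 - 1*91) - 1*(-91/3)))² = (-120 + ((47 - 91) + 91/3))² = (-120 + (-44 + 91/3))² = (-120 - 41/3)² = (-401/3)² = 160801/9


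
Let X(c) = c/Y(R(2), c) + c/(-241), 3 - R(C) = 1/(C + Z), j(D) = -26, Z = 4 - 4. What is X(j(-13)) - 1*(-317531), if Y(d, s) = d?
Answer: 382612453/1205 ≈ 3.1752e+5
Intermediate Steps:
Z = 0
R(C) = 3 - 1/C (R(C) = 3 - 1/(C + 0) = 3 - 1/C)
X(c) = 477*c/1205 (X(c) = c/(3 - 1/2) + c/(-241) = c/(3 - 1*1/2) + c*(-1/241) = c/(3 - 1/2) - c/241 = c/(5/2) - c/241 = c*(2/5) - c/241 = 2*c/5 - c/241 = 477*c/1205)
X(j(-13)) - 1*(-317531) = (477/1205)*(-26) - 1*(-317531) = -12402/1205 + 317531 = 382612453/1205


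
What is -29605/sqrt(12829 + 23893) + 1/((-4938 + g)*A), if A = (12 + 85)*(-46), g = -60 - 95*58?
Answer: 1/46886696 - 29605*sqrt(36722)/36722 ≈ -154.49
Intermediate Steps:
g = -5570 (g = -60 - 5510 = -5570)
A = -4462 (A = 97*(-46) = -4462)
-29605/sqrt(12829 + 23893) + 1/((-4938 + g)*A) = -29605/sqrt(12829 + 23893) + 1/(-4938 - 5570*(-4462)) = -29605*sqrt(36722)/36722 - 1/4462/(-10508) = -29605*sqrt(36722)/36722 - 1/10508*(-1/4462) = -29605*sqrt(36722)/36722 + 1/46886696 = 1/46886696 - 29605*sqrt(36722)/36722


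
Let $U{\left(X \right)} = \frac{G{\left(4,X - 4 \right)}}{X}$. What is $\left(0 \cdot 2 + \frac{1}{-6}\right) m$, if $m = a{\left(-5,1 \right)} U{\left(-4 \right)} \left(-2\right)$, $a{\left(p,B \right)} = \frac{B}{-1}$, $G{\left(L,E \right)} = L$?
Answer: $\frac{1}{3} \approx 0.33333$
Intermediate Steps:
$a{\left(p,B \right)} = - B$ ($a{\left(p,B \right)} = B \left(-1\right) = - B$)
$U{\left(X \right)} = \frac{4}{X}$
$m = -2$ ($m = \left(-1\right) 1 \frac{4}{-4} \left(-2\right) = - \frac{4 \left(-1\right)}{4} \left(-2\right) = \left(-1\right) \left(-1\right) \left(-2\right) = 1 \left(-2\right) = -2$)
$\left(0 \cdot 2 + \frac{1}{-6}\right) m = \left(0 \cdot 2 + \frac{1}{-6}\right) \left(-2\right) = \left(0 - \frac{1}{6}\right) \left(-2\right) = \left(- \frac{1}{6}\right) \left(-2\right) = \frac{1}{3}$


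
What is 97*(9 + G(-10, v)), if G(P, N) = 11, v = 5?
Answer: 1940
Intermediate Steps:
97*(9 + G(-10, v)) = 97*(9 + 11) = 97*20 = 1940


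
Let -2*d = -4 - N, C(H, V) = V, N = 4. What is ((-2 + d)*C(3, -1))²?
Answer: 4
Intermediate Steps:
d = 4 (d = -(-4 - 1*4)/2 = -(-4 - 4)/2 = -½*(-8) = 4)
((-2 + d)*C(3, -1))² = ((-2 + 4)*(-1))² = (2*(-1))² = (-2)² = 4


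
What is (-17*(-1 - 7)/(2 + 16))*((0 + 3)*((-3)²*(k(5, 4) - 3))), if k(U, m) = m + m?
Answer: 1020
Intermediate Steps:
k(U, m) = 2*m
(-17*(-1 - 7)/(2 + 16))*((0 + 3)*((-3)²*(k(5, 4) - 3))) = (-17*(-1 - 7)/(2 + 16))*((0 + 3)*((-3)²*(2*4 - 3))) = (-(-136)/18)*(3*(9*(8 - 3))) = (-(-136)/18)*(3*(9*5)) = (-17*(-4/9))*(3*45) = (68/9)*135 = 1020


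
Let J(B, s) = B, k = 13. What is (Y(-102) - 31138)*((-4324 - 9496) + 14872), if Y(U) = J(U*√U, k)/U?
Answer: -32757176 + 1052*I*√102 ≈ -3.2757e+7 + 10625.0*I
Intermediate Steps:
Y(U) = √U (Y(U) = (U*√U)/U = U^(3/2)/U = √U)
(Y(-102) - 31138)*((-4324 - 9496) + 14872) = (√(-102) - 31138)*((-4324 - 9496) + 14872) = (I*√102 - 31138)*(-13820 + 14872) = (-31138 + I*√102)*1052 = -32757176 + 1052*I*√102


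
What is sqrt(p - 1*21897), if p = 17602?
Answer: I*sqrt(4295) ≈ 65.536*I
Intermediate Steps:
sqrt(p - 1*21897) = sqrt(17602 - 1*21897) = sqrt(17602 - 21897) = sqrt(-4295) = I*sqrt(4295)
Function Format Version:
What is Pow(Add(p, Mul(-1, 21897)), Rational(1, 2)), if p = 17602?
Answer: Mul(I, Pow(4295, Rational(1, 2))) ≈ Mul(65.536, I)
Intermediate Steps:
Pow(Add(p, Mul(-1, 21897)), Rational(1, 2)) = Pow(Add(17602, Mul(-1, 21897)), Rational(1, 2)) = Pow(Add(17602, -21897), Rational(1, 2)) = Pow(-4295, Rational(1, 2)) = Mul(I, Pow(4295, Rational(1, 2)))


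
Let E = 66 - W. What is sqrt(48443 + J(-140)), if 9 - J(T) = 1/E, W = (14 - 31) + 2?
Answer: sqrt(3924611)/9 ≈ 220.12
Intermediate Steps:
W = -15 (W = -17 + 2 = -15)
E = 81 (E = 66 - 1*(-15) = 66 + 15 = 81)
J(T) = 728/81 (J(T) = 9 - 1/81 = 728/81)
sqrt(48443 + J(-140)) = sqrt(48443 + 728/81) = sqrt(3924611/81) = sqrt(3924611)/9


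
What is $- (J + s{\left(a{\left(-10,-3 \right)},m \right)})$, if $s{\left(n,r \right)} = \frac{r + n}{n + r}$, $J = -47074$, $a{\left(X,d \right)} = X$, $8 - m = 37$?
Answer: $47073$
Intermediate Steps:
$m = -29$ ($m = 8 - 37 = -29$)
$s{\left(n,r \right)} = 1$ ($s{\left(n,r \right)} = \frac{n + r}{n + r} = 1$)
$- (J + s{\left(a{\left(-10,-3 \right)},m \right)}) = - (-47074 + 1) = \left(-1\right) \left(-47073\right) = 47073$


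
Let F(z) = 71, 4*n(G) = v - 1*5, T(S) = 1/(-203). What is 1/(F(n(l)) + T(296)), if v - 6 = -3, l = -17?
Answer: 203/14412 ≈ 0.014085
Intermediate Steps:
v = 3 (v = 6 - 3 = 3)
T(S) = -1/203
n(G) = -½ (n(G) = (3 - 1*5)/4 = (3 - 5)/4 = (¼)*(-2) = -½)
1/(F(n(l)) + T(296)) = 1/(71 - 1/203) = 1/(14412/203) = 203/14412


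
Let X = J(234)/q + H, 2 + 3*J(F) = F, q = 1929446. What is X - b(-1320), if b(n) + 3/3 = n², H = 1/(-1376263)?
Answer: -6940215163388390014/3983137710447 ≈ -1.7424e+6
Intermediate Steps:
J(F) = -⅔ + F/3
H = -1/1376263 ≈ -7.2661e-7
X = 156752339/3983137710447 (X = (-⅔ + (⅓)*234)/1929446 - 1/1376263 = (-⅔ + 78)*(1/1929446) - 1/1376263 = (232/3)*(1/1929446) - 1/1376263 = 116/2894169 - 1/1376263 = 156752339/3983137710447 ≈ 3.9354e-5)
b(n) = -1 + n²
X - b(-1320) = 156752339/3983137710447 - (-1 + (-1320)²) = 156752339/3983137710447 - (-1 + 1742400) = 156752339/3983137710447 - 1*1742399 = 156752339/3983137710447 - 1742399 = -6940215163388390014/3983137710447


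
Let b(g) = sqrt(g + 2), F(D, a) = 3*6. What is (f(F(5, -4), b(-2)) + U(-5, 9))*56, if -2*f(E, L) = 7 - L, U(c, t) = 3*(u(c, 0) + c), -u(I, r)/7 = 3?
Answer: -4564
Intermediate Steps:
F(D, a) = 18
u(I, r) = -21 (u(I, r) = -7*3 = -21)
b(g) = sqrt(2 + g)
U(c, t) = -63 + 3*c (U(c, t) = 3*(-21 + c) = -63 + 3*c)
f(E, L) = -7/2 + L/2 (f(E, L) = -(7 - L)/2 = -7/2 + L/2)
(f(F(5, -4), b(-2)) + U(-5, 9))*56 = ((-7/2 + sqrt(2 - 2)/2) + (-63 + 3*(-5)))*56 = ((-7/2 + sqrt(0)/2) + (-63 - 15))*56 = ((-7/2 + (1/2)*0) - 78)*56 = ((-7/2 + 0) - 78)*56 = (-7/2 - 78)*56 = -163/2*56 = -4564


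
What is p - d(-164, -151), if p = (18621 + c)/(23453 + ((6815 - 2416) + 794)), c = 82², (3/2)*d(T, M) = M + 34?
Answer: 2259733/28646 ≈ 78.885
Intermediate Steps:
d(T, M) = 68/3 + 2*M/3 (d(T, M) = 2*(M + 34)/3 = 2*(34 + M)/3 = 68/3 + 2*M/3)
c = 6724
p = 25345/28646 (p = (18621 + 6724)/(23453 + ((6815 - 2416) + 794)) = 25345/(23453 + (4399 + 794)) = 25345/(23453 + 5193) = 25345/28646 ≈ 0.88477)
p - d(-164, -151) = 25345/28646 - (68/3 + (⅔)*(-151)) = 25345/28646 - (68/3 - 302/3) = 25345/28646 - 1*(-78) = 25345/28646 + 78 = 2259733/28646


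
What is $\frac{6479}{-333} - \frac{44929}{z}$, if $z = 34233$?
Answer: $- \frac{78918988}{3799863} \approx -20.769$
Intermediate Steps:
$\frac{6479}{-333} - \frac{44929}{z} = \frac{6479}{-333} - \frac{44929}{34233} = 6479 \left(- \frac{1}{333}\right) - \frac{44929}{34233} = - \frac{6479}{333} - \frac{44929}{34233} = - \frac{78918988}{3799863}$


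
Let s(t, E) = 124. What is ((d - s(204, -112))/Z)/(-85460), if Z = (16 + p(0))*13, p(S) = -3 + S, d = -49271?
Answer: 9879/2888548 ≈ 0.0034201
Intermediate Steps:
Z = 169 (Z = (16 + (-3 + 0))*13 = (16 - 3)*13 = 13*13 = 169)
((d - s(204, -112))/Z)/(-85460) = ((-49271 - 1*124)/169)/(-85460) = ((-49271 - 124)*(1/169))*(-1/85460) = -49395*1/169*(-1/85460) = -49395/169*(-1/85460) = 9879/2888548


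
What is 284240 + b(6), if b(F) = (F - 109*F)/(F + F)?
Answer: 284186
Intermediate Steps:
b(F) = -54 (b(F) = (-108*F)/((2*F)) = (-108*F)*(1/(2*F)) = -54)
284240 + b(6) = 284240 - 54 = 284186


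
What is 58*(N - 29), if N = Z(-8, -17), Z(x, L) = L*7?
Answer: -8584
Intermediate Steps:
Z(x, L) = 7*L
N = -119 (N = 7*(-17) = -119)
58*(N - 29) = 58*(-119 - 29) = 58*(-148) = -8584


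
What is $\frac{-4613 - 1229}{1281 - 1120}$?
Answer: $- \frac{254}{7} \approx -36.286$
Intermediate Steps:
$\frac{-4613 - 1229}{1281 - 1120} = - \frac{5842}{161} = \left(-5842\right) \frac{1}{161} = - \frac{254}{7}$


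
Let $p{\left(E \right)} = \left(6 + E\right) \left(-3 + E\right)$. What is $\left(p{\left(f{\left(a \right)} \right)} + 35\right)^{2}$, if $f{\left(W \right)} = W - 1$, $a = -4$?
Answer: $729$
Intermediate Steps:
$f{\left(W \right)} = -1 + W$
$p{\left(E \right)} = \left(-3 + E\right) \left(6 + E\right)$
$\left(p{\left(f{\left(a \right)} \right)} + 35\right)^{2} = \left(\left(-18 + \left(-1 - 4\right)^{2} + 3 \left(-1 - 4\right)\right) + 35\right)^{2} = \left(\left(-18 + \left(-5\right)^{2} + 3 \left(-5\right)\right) + 35\right)^{2} = \left(\left(-18 + 25 - 15\right) + 35\right)^{2} = \left(-8 + 35\right)^{2} = 27^{2} = 729$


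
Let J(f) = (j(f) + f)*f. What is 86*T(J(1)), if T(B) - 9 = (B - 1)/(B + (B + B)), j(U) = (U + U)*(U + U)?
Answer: 11954/15 ≈ 796.93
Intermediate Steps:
j(U) = 4*U**2 (j(U) = (2*U)*(2*U) = 4*U**2)
J(f) = f*(f + 4*f**2) (J(f) = (4*f**2 + f)*f = (f + 4*f**2)*f = f*(f + 4*f**2))
T(B) = 9 + (-1 + B)/(3*B) (T(B) = 9 + (B - 1)/(B + (B + B)) = 9 + (-1 + B)/(B + 2*B) = 9 + (-1 + B)/((3*B)) = 9 + (-1 + B)*(1/(3*B)) = 9 + (-1 + B)/(3*B))
86*T(J(1)) = 86*((-1 + 28*(1**2*(1 + 4*1)))/(3*((1**2*(1 + 4*1))))) = 86*((-1 + 28*(1*(1 + 4)))/(3*((1*(1 + 4))))) = 86*((-1 + 28*(1*5))/(3*((1*5)))) = 86*((1/3)*(-1 + 28*5)/5) = 86*((1/3)*(1/5)*(-1 + 140)) = 86*((1/3)*(1/5)*139) = 86*(139/15) = 11954/15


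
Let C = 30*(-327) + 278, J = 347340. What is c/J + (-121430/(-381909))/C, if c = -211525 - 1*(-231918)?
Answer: 2060989288969/35123373813220 ≈ 0.058679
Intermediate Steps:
C = -9532 (C = -9810 + 278 = -9532)
c = 20393 (c = -211525 + 231918 = 20393)
c/J + (-121430/(-381909))/C = 20393/347340 - 121430/(-381909)/(-9532) = 20393*(1/347340) - 121430*(-1/381909)*(-1/9532) = 20393/347340 + (121430/381909)*(-1/9532) = 20393/347340 - 60715/1820178294 = 2060989288969/35123373813220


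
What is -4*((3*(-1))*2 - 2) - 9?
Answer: 23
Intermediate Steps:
-4*((3*(-1))*2 - 2) - 9 = -4*(-3*2 - 2) - 9 = -4*(-6 - 2) - 9 = -4*(-8) - 9 = 32 - 9 = 23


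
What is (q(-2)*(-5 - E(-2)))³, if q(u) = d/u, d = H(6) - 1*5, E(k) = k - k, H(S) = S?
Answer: 125/8 ≈ 15.625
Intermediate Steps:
E(k) = 0
d = 1 (d = 6 - 1*5 = 6 - 5 = 1)
q(u) = 1/u
(q(-2)*(-5 - E(-2)))³ = ((-5 - 1*0)/(-2))³ = (-(-5 + 0)/2)³ = (-½*(-5))³ = (5/2)³ = 125/8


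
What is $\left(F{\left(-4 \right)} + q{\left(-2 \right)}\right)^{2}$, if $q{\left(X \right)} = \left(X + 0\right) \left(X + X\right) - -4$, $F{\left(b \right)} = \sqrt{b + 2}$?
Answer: $\left(12 + i \sqrt{2}\right)^{2} \approx 142.0 + 33.941 i$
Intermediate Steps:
$F{\left(b \right)} = \sqrt{2 + b}$
$q{\left(X \right)} = 4 + 2 X^{2}$ ($q{\left(X \right)} = X 2 X + 4 = 2 X^{2} + 4 = 4 + 2 X^{2}$)
$\left(F{\left(-4 \right)} + q{\left(-2 \right)}\right)^{2} = \left(\sqrt{2 - 4} + \left(4 + 2 \left(-2\right)^{2}\right)\right)^{2} = \left(\sqrt{-2} + \left(4 + 2 \cdot 4\right)\right)^{2} = \left(i \sqrt{2} + \left(4 + 8\right)\right)^{2} = \left(i \sqrt{2} + 12\right)^{2} = \left(12 + i \sqrt{2}\right)^{2}$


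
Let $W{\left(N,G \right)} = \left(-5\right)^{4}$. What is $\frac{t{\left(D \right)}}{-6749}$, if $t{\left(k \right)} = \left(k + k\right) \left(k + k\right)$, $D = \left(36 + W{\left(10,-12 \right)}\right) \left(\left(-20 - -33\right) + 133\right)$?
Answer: $- \frac{37253632144}{6749} \approx -5.5199 \cdot 10^{6}$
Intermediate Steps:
$W{\left(N,G \right)} = 625$
$D = 96506$ ($D = \left(36 + 625\right) \left(\left(-20 - -33\right) + 133\right) = 661 \left(\left(-20 + 33\right) + 133\right) = 661 \left(13 + 133\right) = 661 \cdot 146 = 96506$)
$t{\left(k \right)} = 4 k^{2}$ ($t{\left(k \right)} = 2 k 2 k = 4 k^{2}$)
$\frac{t{\left(D \right)}}{-6749} = \frac{4 \cdot 96506^{2}}{-6749} = 4 \cdot 9313408036 \left(- \frac{1}{6749}\right) = 37253632144 \left(- \frac{1}{6749}\right) = - \frac{37253632144}{6749}$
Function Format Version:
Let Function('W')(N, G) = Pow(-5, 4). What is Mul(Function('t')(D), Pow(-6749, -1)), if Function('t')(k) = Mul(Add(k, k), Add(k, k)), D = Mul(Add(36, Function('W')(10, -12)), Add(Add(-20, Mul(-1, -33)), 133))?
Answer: Rational(-37253632144, 6749) ≈ -5.5199e+6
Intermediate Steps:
Function('W')(N, G) = 625
D = 96506 (D = Mul(Add(36, 625), Add(Add(-20, Mul(-1, -33)), 133)) = Mul(661, Add(Add(-20, 33), 133)) = Mul(661, Add(13, 133)) = Mul(661, 146) = 96506)
Function('t')(k) = Mul(4, Pow(k, 2)) (Function('t')(k) = Mul(Mul(2, k), Mul(2, k)) = Mul(4, Pow(k, 2)))
Mul(Function('t')(D), Pow(-6749, -1)) = Mul(Mul(4, Pow(96506, 2)), Pow(-6749, -1)) = Mul(Mul(4, 9313408036), Rational(-1, 6749)) = Mul(37253632144, Rational(-1, 6749)) = Rational(-37253632144, 6749)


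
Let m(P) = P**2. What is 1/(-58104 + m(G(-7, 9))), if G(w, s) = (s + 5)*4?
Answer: -1/54968 ≈ -1.8192e-5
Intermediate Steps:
G(w, s) = 20 + 4*s (G(w, s) = (5 + s)*4 = 20 + 4*s)
1/(-58104 + m(G(-7, 9))) = 1/(-58104 + (20 + 4*9)**2) = 1/(-58104 + (20 + 36)**2) = 1/(-58104 + 56**2) = 1/(-58104 + 3136) = 1/(-54968) = -1/54968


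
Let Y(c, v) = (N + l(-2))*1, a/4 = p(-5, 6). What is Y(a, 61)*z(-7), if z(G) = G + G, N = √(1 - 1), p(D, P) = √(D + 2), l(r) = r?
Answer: 28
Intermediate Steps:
p(D, P) = √(2 + D)
N = 0 (N = √0 = 0)
a = 4*I*√3 (a = 4*√(2 - 5) = 4*√(-3) = 4*(I*√3) = 4*I*√3 ≈ 6.9282*I)
Y(c, v) = -2 (Y(c, v) = (0 - 2)*1 = -2*1 = -2)
z(G) = 2*G
Y(a, 61)*z(-7) = -4*(-7) = -2*(-14) = 28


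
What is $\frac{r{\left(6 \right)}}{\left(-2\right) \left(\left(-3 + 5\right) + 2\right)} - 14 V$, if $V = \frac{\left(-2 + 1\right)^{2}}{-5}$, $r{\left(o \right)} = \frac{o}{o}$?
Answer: $\frac{107}{40} \approx 2.675$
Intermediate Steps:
$r{\left(o \right)} = 1$
$V = - \frac{1}{5}$ ($V = \left(-1\right)^{2} \left(- \frac{1}{5}\right) = 1 \left(- \frac{1}{5}\right) = - \frac{1}{5} \approx -0.2$)
$\frac{r{\left(6 \right)}}{\left(-2\right) \left(\left(-3 + 5\right) + 2\right)} - 14 V = 1 \frac{1}{\left(-2\right) \left(\left(-3 + 5\right) + 2\right)} - - \frac{14}{5} = 1 \frac{1}{\left(-2\right) \left(2 + 2\right)} + \frac{14}{5} = 1 \frac{1}{\left(-2\right) 4} + \frac{14}{5} = 1 \frac{1}{-8} + \frac{14}{5} = 1 \left(- \frac{1}{8}\right) + \frac{14}{5} = - \frac{1}{8} + \frac{14}{5} = \frac{107}{40}$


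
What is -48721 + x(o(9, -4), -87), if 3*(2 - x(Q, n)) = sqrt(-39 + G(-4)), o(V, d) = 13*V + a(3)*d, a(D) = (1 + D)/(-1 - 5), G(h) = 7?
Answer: -48719 - 4*I*sqrt(2)/3 ≈ -48719.0 - 1.8856*I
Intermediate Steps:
a(D) = -1/6 - D/6 (a(D) = (1 + D)/(-6) = (1 + D)*(-1/6) = -1/6 - D/6)
o(V, d) = 13*V - 2*d/3 (o(V, d) = 13*V + (-1/6 - 1/6*3)*d = 13*V + (-1/6 - 1/2)*d = 13*V - 2*d/3)
x(Q, n) = 2 - 4*I*sqrt(2)/3 (x(Q, n) = 2 - sqrt(-39 + 7)/3 = 2 - 4*I*sqrt(2)/3)
-48721 + x(o(9, -4), -87) = -48721 + (2 - 4*I*sqrt(2)/3) = -48719 - 4*I*sqrt(2)/3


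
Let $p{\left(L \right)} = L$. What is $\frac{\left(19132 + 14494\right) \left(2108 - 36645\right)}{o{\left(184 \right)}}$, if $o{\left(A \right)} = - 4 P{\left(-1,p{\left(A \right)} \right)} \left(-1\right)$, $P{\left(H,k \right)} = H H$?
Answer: $- \frac{580670581}{2} \approx -2.9034 \cdot 10^{8}$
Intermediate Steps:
$P{\left(H,k \right)} = H^{2}$
$o{\left(A \right)} = 4$ ($o{\left(A \right)} = - 4 \left(-1\right)^{2} \left(-1\right) = \left(-4\right) 1 \left(-1\right) = \left(-4\right) \left(-1\right) = 4$)
$\frac{\left(19132 + 14494\right) \left(2108 - 36645\right)}{o{\left(184 \right)}} = \frac{\left(19132 + 14494\right) \left(2108 - 36645\right)}{4} = 33626 \left(-34537\right) \frac{1}{4} = \left(-1161341162\right) \frac{1}{4} = - \frac{580670581}{2}$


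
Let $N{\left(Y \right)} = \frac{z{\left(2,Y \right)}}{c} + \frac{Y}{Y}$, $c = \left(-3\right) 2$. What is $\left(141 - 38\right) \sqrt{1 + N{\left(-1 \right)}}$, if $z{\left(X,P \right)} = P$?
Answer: $\frac{103 \sqrt{78}}{6} \approx 151.61$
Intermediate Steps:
$c = -6$
$N{\left(Y \right)} = 1 - \frac{Y}{6}$ ($N{\left(Y \right)} = \frac{Y}{-6} + \frac{Y}{Y} = Y \left(- \frac{1}{6}\right) + 1 = - \frac{Y}{6} + 1 = 1 - \frac{Y}{6}$)
$\left(141 - 38\right) \sqrt{1 + N{\left(-1 \right)}} = \left(141 - 38\right) \sqrt{1 + \left(1 - - \frac{1}{6}\right)} = 103 \sqrt{1 + \left(1 + \frac{1}{6}\right)} = 103 \sqrt{1 + \frac{7}{6}} = 103 \sqrt{\frac{13}{6}} = 103 \frac{\sqrt{78}}{6} = \frac{103 \sqrt{78}}{6}$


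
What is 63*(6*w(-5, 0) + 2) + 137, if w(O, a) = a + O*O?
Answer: 9713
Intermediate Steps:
w(O, a) = a + O**2
63*(6*w(-5, 0) + 2) + 137 = 63*(6*(0 + (-5)**2) + 2) + 137 = 63*(6*(0 + 25) + 2) + 137 = 63*(6*25 + 2) + 137 = 63*(150 + 2) + 137 = 63*152 + 137 = 9576 + 137 = 9713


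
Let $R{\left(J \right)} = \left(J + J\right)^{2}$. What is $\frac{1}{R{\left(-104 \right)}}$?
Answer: $\frac{1}{43264} \approx 2.3114 \cdot 10^{-5}$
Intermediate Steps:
$R{\left(J \right)} = 4 J^{2}$ ($R{\left(J \right)} = \left(2 J\right)^{2} = 4 J^{2}$)
$\frac{1}{R{\left(-104 \right)}} = \frac{1}{4 \left(-104\right)^{2}} = \frac{1}{4 \cdot 10816} = \frac{1}{43264}$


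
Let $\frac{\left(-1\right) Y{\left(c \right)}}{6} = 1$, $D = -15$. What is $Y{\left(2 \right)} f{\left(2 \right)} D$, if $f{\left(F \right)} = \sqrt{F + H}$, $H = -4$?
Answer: $90 i \sqrt{2} \approx 127.28 i$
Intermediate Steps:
$Y{\left(c \right)} = -6$ ($Y{\left(c \right)} = \left(-6\right) 1 = -6$)
$f{\left(F \right)} = \sqrt{-4 + F}$ ($f{\left(F \right)} = \sqrt{F - 4} = \sqrt{-4 + F}$)
$Y{\left(2 \right)} f{\left(2 \right)} D = - 6 \sqrt{-4 + 2} \left(-15\right) = - 6 \sqrt{-2} \left(-15\right) = - 6 i \sqrt{2} \left(-15\right) = 90 i \sqrt{2}$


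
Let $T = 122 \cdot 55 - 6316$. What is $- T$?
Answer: $-394$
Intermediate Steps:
$T = 394$ ($T = 6710 - 6316 = 394$)
$- T = \left(-1\right) 394 = -394$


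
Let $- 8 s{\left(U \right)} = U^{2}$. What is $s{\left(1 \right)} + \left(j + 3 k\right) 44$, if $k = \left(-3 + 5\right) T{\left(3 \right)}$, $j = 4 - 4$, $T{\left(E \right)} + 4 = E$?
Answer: $- \frac{2113}{8} \approx -264.13$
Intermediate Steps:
$T{\left(E \right)} = -4 + E$
$j = 0$ ($j = 4 - 4 = 0$)
$k = -2$ ($k = \left(-3 + 5\right) \left(-4 + 3\right) = 2 \left(-1\right) = -2$)
$s{\left(U \right)} = - \frac{U^{2}}{8}$
$s{\left(1 \right)} + \left(j + 3 k\right) 44 = - \frac{1^{2}}{8} + \left(0 + 3 \left(-2\right)\right) 44 = \left(- \frac{1}{8}\right) 1 + \left(0 - 6\right) 44 = - \frac{1}{8} - 264 = - \frac{2113}{8}$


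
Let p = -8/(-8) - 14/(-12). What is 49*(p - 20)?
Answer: -5243/6 ≈ -873.83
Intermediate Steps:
p = 13/6 (p = -8*(-1/8) - 14*(-1/12) = 1 + 7/6 = 13/6 ≈ 2.1667)
49*(p - 20) = 49*(13/6 - 20) = 49*(-107/6) = -5243/6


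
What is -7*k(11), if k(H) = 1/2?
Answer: -7/2 ≈ -3.5000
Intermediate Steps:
k(H) = 1/2
-7*k(11) = -7*1/2 = -7/2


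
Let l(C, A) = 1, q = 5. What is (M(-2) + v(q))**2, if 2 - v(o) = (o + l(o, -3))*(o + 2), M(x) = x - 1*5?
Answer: 2209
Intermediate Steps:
M(x) = -5 + x (M(x) = x - 5 = -5 + x)
v(o) = 2 - (1 + o)*(2 + o) (v(o) = 2 - (o + 1)*(o + 2) = 2 - (1 + o)*(2 + o))
(M(-2) + v(q))**2 = ((-5 - 2) + 5*(-3 - 1*5))**2 = (-7 + 5*(-3 - 5))**2 = (-7 + 5*(-8))**2 = (-7 - 40)**2 = (-47)**2 = 2209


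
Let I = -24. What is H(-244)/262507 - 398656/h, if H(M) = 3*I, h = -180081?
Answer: 104637024760/47272523067 ≈ 2.2135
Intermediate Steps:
H(M) = -72 (H(M) = 3*(-24) = -72)
H(-244)/262507 - 398656/h = -72/262507 - 398656/(-180081) = -72*1/262507 - 398656*(-1/180081) = -72/262507 + 398656/180081 = 104637024760/47272523067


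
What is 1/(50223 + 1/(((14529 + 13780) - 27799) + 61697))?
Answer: 62207/3124222162 ≈ 1.9911e-5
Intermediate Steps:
1/(50223 + 1/(((14529 + 13780) - 27799) + 61697)) = 1/(50223 + 1/((28309 - 27799) + 61697)) = 1/(50223 + 1/(510 + 61697)) = 1/(50223 + 1/62207) = 1/(3124222162/62207) = 62207/3124222162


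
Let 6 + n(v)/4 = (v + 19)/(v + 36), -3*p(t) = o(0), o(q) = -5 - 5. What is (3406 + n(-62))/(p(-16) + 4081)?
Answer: 132156/159289 ≈ 0.82966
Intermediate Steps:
o(q) = -10
p(t) = 10/3 (p(t) = -1/3*(-10) = 10/3)
n(v) = -24 + 4*(19 + v)/(36 + v) (n(v) = -24 + 4*((v + 19)/(v + 36)) = -24 + 4*((19 + v)/(36 + v)) = -24 + 4*(19 + v)/(36 + v))
(3406 + n(-62))/(p(-16) + 4081) = (3406 + 4*(-197 - 5*(-62))/(36 - 62))/(10/3 + 4081) = (3406 + 4*(-197 + 310)/(-26))/(12253/3) = (3406 + 4*(-1/26)*113)*(3/12253) = (3406 - 226/13)*(3/12253) = (44052/13)*(3/12253) = 132156/159289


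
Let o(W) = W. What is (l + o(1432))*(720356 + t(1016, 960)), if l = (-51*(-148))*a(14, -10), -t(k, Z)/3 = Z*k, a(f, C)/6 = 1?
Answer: -103051425280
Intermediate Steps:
a(f, C) = 6 (a(f, C) = 6*1 = 6)
t(k, Z) = -3*Z*k
l = 45288 (l = -51*(-148)*6 = 7548*6 = 45288)
(l + o(1432))*(720356 + t(1016, 960)) = (45288 + 1432)*(720356 - 3*960*1016) = 46720*(720356 - 2926080) = 46720*(-2205724) = -103051425280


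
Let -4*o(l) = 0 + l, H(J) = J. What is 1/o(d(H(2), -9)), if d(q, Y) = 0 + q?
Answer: -2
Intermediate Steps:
d(q, Y) = q
o(l) = -l/4 (o(l) = -(0 + l)/4 = -l/4)
1/o(d(H(2), -9)) = 1/(-¼*2) = 1/(-½) = -2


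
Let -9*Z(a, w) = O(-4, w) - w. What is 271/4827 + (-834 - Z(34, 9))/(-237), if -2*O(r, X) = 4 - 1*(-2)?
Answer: 4096381/1143999 ≈ 3.5808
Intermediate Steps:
O(r, X) = -3 (O(r, X) = -(4 - 1*(-2))/2 = -(4 + 2)/2 = -1/2*6 = -3)
Z(a, w) = 1/3 + w/9 (Z(a, w) = -(-3 - w)/9 = 1/3 + w/9)
271/4827 + (-834 - Z(34, 9))/(-237) = 271/4827 + (-834 - (1/3 + (1/9)*9))/(-237) = 271*(1/4827) + (-834 - (1/3 + 1))*(-1/237) = 271/4827 + (-834 - 1*4/3)*(-1/237) = 271/4827 + (-834 - 4/3)*(-1/237) = 271/4827 - 2506/3*(-1/237) = 271/4827 + 2506/711 = 4096381/1143999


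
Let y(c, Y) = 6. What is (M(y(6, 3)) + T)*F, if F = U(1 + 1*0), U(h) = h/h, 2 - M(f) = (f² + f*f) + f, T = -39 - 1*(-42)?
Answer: -73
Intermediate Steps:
T = 3 (T = -39 + 42 = 3)
M(f) = 2 - f - 2*f² (M(f) = 2 - ((f² + f*f) + f) = 2 - ((f² + f²) + f) = 2 - (2*f² + f) = 2 - (f + 2*f²) = 2 + (-f - 2*f²) = 2 - f - 2*f²)
U(h) = 1
F = 1
(M(y(6, 3)) + T)*F = ((2 - 1*6 - 2*6²) + 3)*1 = ((2 - 6 - 2*36) + 3)*1 = ((2 - 6 - 72) + 3)*1 = (-76 + 3)*1 = -73*1 = -73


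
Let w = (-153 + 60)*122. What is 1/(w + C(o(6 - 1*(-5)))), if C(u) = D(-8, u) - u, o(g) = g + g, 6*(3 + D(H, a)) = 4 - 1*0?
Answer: -3/34111 ≈ -8.7948e-5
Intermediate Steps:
D(H, a) = -7/3 (D(H, a) = -3 + (4 - 1*0)/6 = -3 + (4 + 0)/6 = -3 + (⅙)*4 = -3 + ⅔ = -7/3)
o(g) = 2*g
C(u) = -7/3 - u
w = -11346 (w = -93*122 = -11346)
1/(w + C(o(6 - 1*(-5)))) = 1/(-11346 + (-7/3 - 2*(6 - 1*(-5)))) = 1/(-11346 + (-7/3 - 2*(6 + 5))) = 1/(-11346 + (-7/3 - 2*11)) = 1/(-11346 + (-7/3 - 1*22)) = 1/(-11346 + (-7/3 - 22)) = 1/(-11346 - 73/3) = 1/(-34111/3) = -3/34111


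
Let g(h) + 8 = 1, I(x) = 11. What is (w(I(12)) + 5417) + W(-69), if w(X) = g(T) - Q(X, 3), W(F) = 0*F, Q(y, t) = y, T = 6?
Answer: 5399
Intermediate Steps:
g(h) = -7 (g(h) = -8 + 1 = -7)
W(F) = 0
w(X) = -7 - X
(w(I(12)) + 5417) + W(-69) = ((-7 - 1*11) + 5417) + 0 = ((-7 - 11) + 5417) + 0 = (-18 + 5417) + 0 = 5399 + 0 = 5399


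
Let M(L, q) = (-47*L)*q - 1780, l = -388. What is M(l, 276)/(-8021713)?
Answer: -5031356/8021713 ≈ -0.62722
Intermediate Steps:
M(L, q) = -1780 - 47*L*q (M(L, q) = -47*L*q - 1780 = -1780 - 47*L*q)
M(l, 276)/(-8021713) = (-1780 - 47*(-388)*276)/(-8021713) = (-1780 + 5033136)*(-1/8021713) = 5031356*(-1/8021713) = -5031356/8021713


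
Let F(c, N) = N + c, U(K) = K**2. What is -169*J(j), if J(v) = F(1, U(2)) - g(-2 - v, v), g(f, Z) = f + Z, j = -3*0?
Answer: -1183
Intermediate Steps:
j = 0
g(f, Z) = Z + f
J(v) = 7 (J(v) = (2**2 + 1) - (v + (-2 - v)) = (4 + 1) - 1*(-2) = 5 + 2 = 7)
-169*J(j) = -169*7 = -1183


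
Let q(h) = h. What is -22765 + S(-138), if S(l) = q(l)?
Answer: -22903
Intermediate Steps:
S(l) = l
-22765 + S(-138) = -22765 - 138 = -22903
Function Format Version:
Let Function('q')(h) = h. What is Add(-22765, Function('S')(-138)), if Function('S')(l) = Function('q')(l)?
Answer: -22903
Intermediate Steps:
Function('S')(l) = l
Add(-22765, Function('S')(-138)) = Add(-22765, -138) = -22903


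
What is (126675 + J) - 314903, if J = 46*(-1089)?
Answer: -238322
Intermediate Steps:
J = -50094
(126675 + J) - 314903 = (126675 - 50094) - 314903 = 76581 - 314903 = -238322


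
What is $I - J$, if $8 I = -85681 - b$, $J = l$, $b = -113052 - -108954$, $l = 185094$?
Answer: $- \frac{1562335}{8} \approx -1.9529 \cdot 10^{5}$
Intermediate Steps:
$b = -4098$ ($b = -113052 + 108954 = -4098$)
$J = 185094$
$I = - \frac{81583}{8}$ ($I = \frac{-85681 - -4098}{8} = \frac{-85681 + 4098}{8} = \frac{1}{8} \left(-81583\right) = - \frac{81583}{8} \approx -10198.0$)
$I - J = - \frac{81583}{8} - 185094 = - \frac{1562335}{8}$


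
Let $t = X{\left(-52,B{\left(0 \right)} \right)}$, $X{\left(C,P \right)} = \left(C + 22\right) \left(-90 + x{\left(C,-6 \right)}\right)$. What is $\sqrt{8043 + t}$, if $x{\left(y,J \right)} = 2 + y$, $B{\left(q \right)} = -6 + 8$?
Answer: $\sqrt{12243} \approx 110.65$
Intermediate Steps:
$B{\left(q \right)} = 2$
$X{\left(C,P \right)} = \left(-88 + C\right) \left(22 + C\right)$ ($X{\left(C,P \right)} = \left(C + 22\right) \left(-90 + \left(2 + C\right)\right) = \left(22 + C\right) \left(-88 + C\right) = \left(-88 + C\right) \left(22 + C\right)$)
$t = 4200$ ($t = -1936 + \left(-52\right)^{2} - -3432 = -1936 + 2704 + 3432 = 4200$)
$\sqrt{8043 + t} = \sqrt{8043 + 4200} = \sqrt{12243}$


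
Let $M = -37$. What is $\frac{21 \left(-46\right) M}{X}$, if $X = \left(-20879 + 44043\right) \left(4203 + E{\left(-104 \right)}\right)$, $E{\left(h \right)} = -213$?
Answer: $\frac{851}{2200580} \approx 0.00038672$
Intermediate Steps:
$X = 92424360$ ($X = \left(-20879 + 44043\right) \left(4203 - 213\right) = 23164 \cdot 3990 = 92424360$)
$\frac{21 \left(-46\right) M}{X} = \frac{21 \left(-46\right) \left(-37\right)}{92424360} = \left(-966\right) \left(-37\right) \frac{1}{92424360} = 35742 \cdot \frac{1}{92424360} = \frac{851}{2200580}$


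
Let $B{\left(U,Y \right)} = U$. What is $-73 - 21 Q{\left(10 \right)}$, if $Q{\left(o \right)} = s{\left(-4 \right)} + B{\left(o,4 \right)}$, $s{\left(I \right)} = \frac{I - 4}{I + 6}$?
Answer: $-199$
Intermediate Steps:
$s{\left(I \right)} = \frac{-4 + I}{6 + I}$
$Q{\left(o \right)} = -4 + o$ ($Q{\left(o \right)} = \frac{-4 - 4}{6 - 4} + o = \frac{1}{2} \left(-8\right) + o = -4 + o$)
$-73 - 21 Q{\left(10 \right)} = -73 - 21 \left(-4 + 10\right) = -73 - 126 = -199$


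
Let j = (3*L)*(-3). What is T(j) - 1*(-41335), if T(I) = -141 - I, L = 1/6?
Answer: 82391/2 ≈ 41196.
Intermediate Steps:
L = ⅙ ≈ 0.16667
j = -3/2 (j = (3*(⅙))*(-3) = (½)*(-3) = -3/2 ≈ -1.5000)
T(j) - 1*(-41335) = (-141 - 1*(-3/2)) - 1*(-41335) = (-141 + 3/2) + 41335 = -279/2 + 41335 = 82391/2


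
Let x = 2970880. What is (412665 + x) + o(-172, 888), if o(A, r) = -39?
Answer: 3383506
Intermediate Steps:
(412665 + x) + o(-172, 888) = (412665 + 2970880) - 39 = 3383545 - 39 = 3383506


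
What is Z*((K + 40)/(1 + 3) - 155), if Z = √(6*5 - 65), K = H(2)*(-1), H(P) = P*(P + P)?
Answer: -147*I*√35 ≈ -869.66*I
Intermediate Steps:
H(P) = 2*P² (H(P) = P*(2*P) = 2*P²)
K = -8 (K = (2*2²)*(-1) = (2*4)*(-1) = 8*(-1) = -8)
Z = I*√35 (Z = √(30 - 65) = √(-35) = I*√35 ≈ 5.9161*I)
Z*((K + 40)/(1 + 3) - 155) = (I*√35)*((-8 + 40)/(1 + 3) - 155) = (I*√35)*(32/4 - 155) = (I*√35)*(32*(¼) - 155) = (I*√35)*(8 - 155) = (I*√35)*(-147) = -147*I*√35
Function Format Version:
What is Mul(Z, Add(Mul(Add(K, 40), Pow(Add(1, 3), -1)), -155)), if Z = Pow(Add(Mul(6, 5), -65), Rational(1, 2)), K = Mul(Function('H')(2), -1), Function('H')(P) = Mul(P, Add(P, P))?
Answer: Mul(-147, I, Pow(35, Rational(1, 2))) ≈ Mul(-869.66, I)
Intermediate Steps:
Function('H')(P) = Mul(2, Pow(P, 2)) (Function('H')(P) = Mul(P, Mul(2, P)) = Mul(2, Pow(P, 2)))
K = -8 (K = Mul(Mul(2, Pow(2, 2)), -1) = Mul(Mul(2, 4), -1) = Mul(8, -1) = -8)
Z = Mul(I, Pow(35, Rational(1, 2))) (Z = Pow(Add(30, -65), Rational(1, 2)) = Pow(-35, Rational(1, 2)) = Mul(I, Pow(35, Rational(1, 2))) ≈ Mul(5.9161, I))
Mul(Z, Add(Mul(Add(K, 40), Pow(Add(1, 3), -1)), -155)) = Mul(Mul(I, Pow(35, Rational(1, 2))), Add(Mul(Add(-8, 40), Pow(Add(1, 3), -1)), -155)) = Mul(Mul(I, Pow(35, Rational(1, 2))), Add(Mul(32, Pow(4, -1)), -155)) = Mul(Mul(I, Pow(35, Rational(1, 2))), Add(Mul(32, Rational(1, 4)), -155)) = Mul(Mul(I, Pow(35, Rational(1, 2))), Add(8, -155)) = Mul(Mul(I, Pow(35, Rational(1, 2))), -147) = Mul(-147, I, Pow(35, Rational(1, 2)))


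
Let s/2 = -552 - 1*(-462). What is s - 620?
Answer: -800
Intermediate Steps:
s = -180 (s = 2*(-552 - 1*(-462)) = 2*(-552 + 462) = 2*(-90) = -180)
s - 620 = -180 - 620 = -800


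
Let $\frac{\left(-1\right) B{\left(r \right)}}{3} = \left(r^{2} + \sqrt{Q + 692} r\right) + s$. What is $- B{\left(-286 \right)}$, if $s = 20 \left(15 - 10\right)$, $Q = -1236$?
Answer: $245688 - 3432 i \sqrt{34} \approx 2.4569 \cdot 10^{5} - 20012.0 i$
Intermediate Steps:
$s = 100$ ($s = 20 \cdot 5 = 100$)
$B{\left(r \right)} = -300 - 3 r^{2} - 12 i r \sqrt{34}$ ($B{\left(r \right)} = - 3 \left(\left(r^{2} + \sqrt{-1236 + 692} r\right) + 100\right) = - 3 \left(\left(r^{2} + \sqrt{-544} r\right) + 100\right) = - 3 \left(\left(r^{2} + 4 i \sqrt{34} r\right) + 100\right) = - 3 \left(\left(r^{2} + 4 i r \sqrt{34}\right) + 100\right) = - 3 \left(100 + r^{2} + 4 i r \sqrt{34}\right) = -300 - 3 r^{2} - 12 i r \sqrt{34}$)
$- B{\left(-286 \right)} = - (-300 - 3 \left(-286\right)^{2} - 12 i \left(-286\right) \sqrt{34}) = - (-300 - 245388 + 3432 i \sqrt{34}) = - (-245688 + 3432 i \sqrt{34}) = 245688 - 3432 i \sqrt{34}$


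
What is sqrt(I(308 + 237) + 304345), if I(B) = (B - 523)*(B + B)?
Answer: 5*sqrt(13133) ≈ 573.00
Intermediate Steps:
I(B) = 2*B*(-523 + B) (I(B) = (-523 + B)*(2*B) = 2*B*(-523 + B))
sqrt(I(308 + 237) + 304345) = sqrt(2*(308 + 237)*(-523 + (308 + 237)) + 304345) = sqrt(2*545*(-523 + 545) + 304345) = sqrt(2*545*22 + 304345) = sqrt(23980 + 304345) = sqrt(328325) = 5*sqrt(13133)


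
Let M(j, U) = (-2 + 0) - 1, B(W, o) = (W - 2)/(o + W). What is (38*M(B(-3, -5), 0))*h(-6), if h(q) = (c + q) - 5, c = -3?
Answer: 1596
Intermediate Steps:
B(W, o) = (-2 + W)/(W + o)
h(q) = -8 + q (h(q) = (-3 + q) - 5 = -8 + q)
M(j, U) = -3 (M(j, U) = -2 - 1 = -3)
(38*M(B(-3, -5), 0))*h(-6) = (38*(-3))*(-8 - 6) = -114*(-14) = 1596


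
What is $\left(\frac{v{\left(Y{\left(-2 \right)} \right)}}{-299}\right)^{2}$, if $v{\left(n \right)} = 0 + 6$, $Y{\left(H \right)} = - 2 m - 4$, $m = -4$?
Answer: $\frac{36}{89401} \approx 0.00040268$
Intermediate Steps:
$Y{\left(H \right)} = 4$ ($Y{\left(H \right)} = \left(-2\right) \left(-4\right) - 4 = 8 - 4 = 4$)
$v{\left(n \right)} = 6$
$\left(\frac{v{\left(Y{\left(-2 \right)} \right)}}{-299}\right)^{2} = \left(\frac{6}{-299}\right)^{2} = \left(6 \left(- \frac{1}{299}\right)\right)^{2} = \left(- \frac{6}{299}\right)^{2} = \frac{36}{89401}$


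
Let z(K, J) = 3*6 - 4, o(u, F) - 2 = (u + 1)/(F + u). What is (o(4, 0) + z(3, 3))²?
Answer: 4761/16 ≈ 297.56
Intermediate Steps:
o(u, F) = 2 + (1 + u)/(F + u) (o(u, F) = 2 + (u + 1)/(F + u) = 2 + (1 + u)/(F + u))
z(K, J) = 14 (z(K, J) = 18 - 4 = 14)
(o(4, 0) + z(3, 3))² = ((1 + 2*0 + 3*4)/(0 + 4) + 14)² = ((1 + 0 + 12)/4 + 14)² = ((¼)*13 + 14)² = (13/4 + 14)² = (69/4)² = 4761/16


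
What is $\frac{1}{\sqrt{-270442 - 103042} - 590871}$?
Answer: $- \frac{590871}{349128912125} - \frac{2 i \sqrt{93371}}{349128912125} \approx -1.6924 \cdot 10^{-6} - 1.7505 \cdot 10^{-9} i$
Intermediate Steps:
$\frac{1}{\sqrt{-270442 - 103042} - 590871} = \frac{1}{\sqrt{-373484} - 590871} = \frac{1}{2 i \sqrt{93371} - 590871} = \frac{1}{-590871 + 2 i \sqrt{93371}}$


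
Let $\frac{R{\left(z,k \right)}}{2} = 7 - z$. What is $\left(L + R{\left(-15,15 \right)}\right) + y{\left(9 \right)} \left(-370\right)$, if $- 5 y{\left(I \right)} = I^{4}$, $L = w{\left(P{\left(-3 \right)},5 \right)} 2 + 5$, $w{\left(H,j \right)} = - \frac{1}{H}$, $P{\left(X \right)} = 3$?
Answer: $\frac{1456687}{3} \approx 4.8556 \cdot 10^{5}$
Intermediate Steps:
$R{\left(z,k \right)} = 14 - 2 z$ ($R{\left(z,k \right)} = 2 \left(7 - z\right) = 14 - 2 z$)
$L = \frac{13}{3}$ ($L = - \frac{1}{3} \cdot 2 + 5 = \left(-1\right) \frac{1}{3} \cdot 2 + 5 = \left(- \frac{1}{3}\right) 2 + 5 = - \frac{2}{3} + 5 = \frac{13}{3} \approx 4.3333$)
$y{\left(I \right)} = - \frac{I^{4}}{5}$
$\left(L + R{\left(-15,15 \right)}\right) + y{\left(9 \right)} \left(-370\right) = \left(\frac{13}{3} + \left(14 - -30\right)\right) + - \frac{9^{4}}{5} \left(-370\right) = \left(\frac{13}{3} + \left(14 + 30\right)\right) + \left(- \frac{1}{5}\right) 6561 \left(-370\right) = \left(\frac{13}{3} + 44\right) - -485514 = \frac{145}{3} + 485514 = \frac{1456687}{3}$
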